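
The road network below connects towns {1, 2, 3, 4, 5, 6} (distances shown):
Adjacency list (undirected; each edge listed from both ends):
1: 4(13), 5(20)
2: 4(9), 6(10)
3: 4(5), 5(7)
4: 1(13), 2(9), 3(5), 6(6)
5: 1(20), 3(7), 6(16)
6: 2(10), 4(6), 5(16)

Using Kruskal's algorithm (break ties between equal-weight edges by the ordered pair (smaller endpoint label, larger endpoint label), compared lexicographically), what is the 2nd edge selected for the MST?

Kruskal: consider edges lightest-first.
3-4 (5): add. Components now {1} {2} {3,4} {5} {6}
4-6 (6): add. Components now {1} {2} {3,4,6} {5}
3-5 (7): add. Components now {1} {2} {3,4,5,6}
2-4 (9): add. Components now {1} {2,3,4,5,6}
2-6 (10): skip — 2 and 6 already connected.
1-4 (13): add. Components now {1,2,3,4,5,6}
The 2nd edge added is 4-6.

4-6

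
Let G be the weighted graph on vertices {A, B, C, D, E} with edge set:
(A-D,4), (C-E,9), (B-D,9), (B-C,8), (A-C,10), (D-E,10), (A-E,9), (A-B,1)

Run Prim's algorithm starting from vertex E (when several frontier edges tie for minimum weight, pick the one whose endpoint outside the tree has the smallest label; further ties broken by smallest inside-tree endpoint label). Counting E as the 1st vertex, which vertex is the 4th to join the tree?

Prim, starting at E.
Step 1: cheapest edge leaving the tree is A-E (9); add A.
Step 2: cheapest edge leaving the tree is A-B (1); add B.
Step 3: cheapest edge leaving the tree is A-D (4); add D.
Step 4: cheapest edge leaving the tree is B-C (8); add C.
Vertex order: E, A, B, D, C. The 4th vertex is D.

D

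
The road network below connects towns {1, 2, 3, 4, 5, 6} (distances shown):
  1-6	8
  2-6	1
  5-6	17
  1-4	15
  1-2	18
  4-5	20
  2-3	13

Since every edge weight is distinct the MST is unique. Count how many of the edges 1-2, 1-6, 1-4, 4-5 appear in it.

2

Sort edges by weight, then run Kruskal:
2-6 (1): add. Components now {1} {2,6} {3} {4} {5}
1-6 (8): add. Components now {1,2,6} {3} {4} {5}
2-3 (13): add. Components now {1,2,3,6} {4} {5}
1-4 (15): add. Components now {1,2,3,4,6} {5}
5-6 (17): add. Components now {1,2,3,4,5,6}
MST edge set: {2-6, 1-6, 2-3, 1-4, 5-6}.
Of the listed edges, {1-6, 1-4} are in the MST → 2.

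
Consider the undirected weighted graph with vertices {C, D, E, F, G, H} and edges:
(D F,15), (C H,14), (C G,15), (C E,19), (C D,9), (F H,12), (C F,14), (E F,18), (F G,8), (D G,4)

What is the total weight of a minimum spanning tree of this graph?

Prim's algorithm from F:
Step 1: frontier [F G 8, F H 12, C F 14, D F 15, E F 18] → take F G (8); add G.
Step 2: frontier [F H 12, C F 14, D F 15, E F 18, D G 4, C G 15] → take D G (4); add D.
Step 3: frontier [C D 9, F H 12, C F 14, E F 18, C G 15] → take C D (9); add C.
Step 4: frontier [C H 14, C E 19, F H 12, E F 18] → take F H (12); add H.
Step 5: frontier [C E 19, E F 18] → take E F (18); add E.
MST edges: F G, D G, C D, F H, E F; total weight 8+4+9+12+18 = 51.

51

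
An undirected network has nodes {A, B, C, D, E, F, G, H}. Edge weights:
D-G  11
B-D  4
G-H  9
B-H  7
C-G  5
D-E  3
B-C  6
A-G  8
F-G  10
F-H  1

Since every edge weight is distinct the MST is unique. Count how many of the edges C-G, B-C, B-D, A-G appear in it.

Kruskal's algorithm — process edges by increasing weight (ties by edge label):
F-H (1): add — endpoints in different components.
D-E (3): add — endpoints in different components.
B-D (4): add — endpoints in different components.
C-G (5): add — endpoints in different components.
B-C (6): add — endpoints in different components.
B-H (7): add — endpoints in different components.
A-G (8): add — endpoints in different components.
MST edge set: {F-H, D-E, B-D, C-G, B-C, B-H, A-G}.
Of the listed edges, {C-G, B-C, B-D, A-G} are in the MST → 4.

4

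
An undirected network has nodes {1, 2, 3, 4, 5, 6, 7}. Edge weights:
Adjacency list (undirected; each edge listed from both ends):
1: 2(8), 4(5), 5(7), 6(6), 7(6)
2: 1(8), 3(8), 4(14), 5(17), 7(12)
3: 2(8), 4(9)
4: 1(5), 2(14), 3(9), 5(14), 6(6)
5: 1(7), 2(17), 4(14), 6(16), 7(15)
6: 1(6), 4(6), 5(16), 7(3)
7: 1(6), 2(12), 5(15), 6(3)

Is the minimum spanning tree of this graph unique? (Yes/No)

Kruskal's algorithm — process edges by increasing weight (ties by edge label):
6–7 (3): add — endpoints in different components.
1–4 (5): add — endpoints in different components.
1–6 (6): add — endpoints in different components.
1–7 (6): skip — 1 and 7 already connected.
4–6 (6): skip — 4 and 6 already connected.
1–5 (7): add — endpoints in different components.
1–2 (8): add — endpoints in different components.
2–3 (8): add — endpoints in different components.
Non-tree edge 1–7 has weight 6, equal to the heaviest edge on its tree cycle — swapping gives another MST of the same weight. Not unique.

No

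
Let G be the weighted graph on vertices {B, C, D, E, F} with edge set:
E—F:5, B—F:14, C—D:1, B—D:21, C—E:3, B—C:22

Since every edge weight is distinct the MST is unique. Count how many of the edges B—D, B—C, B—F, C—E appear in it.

2

Kruskal: consider edges lightest-first.
C—D (1): add. Components now {B} {C,D} {E} {F}
C—E (3): add. Components now {B} {C,D,E} {F}
E—F (5): add. Components now {B} {C,D,E,F}
B—F (14): add. Components now {B,C,D,E,F}
MST edge set: {C—D, C—E, E—F, B—F}.
Of the listed edges, {B—F, C—E} are in the MST → 2.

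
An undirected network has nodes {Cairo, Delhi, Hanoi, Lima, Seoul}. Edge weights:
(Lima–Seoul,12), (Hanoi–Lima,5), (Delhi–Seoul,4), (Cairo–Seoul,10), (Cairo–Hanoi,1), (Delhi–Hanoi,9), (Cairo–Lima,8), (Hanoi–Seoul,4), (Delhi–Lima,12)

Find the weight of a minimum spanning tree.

Kruskal's algorithm — process edges by increasing weight (ties by edge label):
Cairo–Hanoi (1): add — endpoints in different components.
Delhi–Seoul (4): add — endpoints in different components.
Hanoi–Seoul (4): add — endpoints in different components.
Hanoi–Lima (5): add — endpoints in different components.
MST edges: Cairo–Hanoi, Delhi–Seoul, Hanoi–Seoul, Hanoi–Lima; total weight 1+4+4+5 = 14.

14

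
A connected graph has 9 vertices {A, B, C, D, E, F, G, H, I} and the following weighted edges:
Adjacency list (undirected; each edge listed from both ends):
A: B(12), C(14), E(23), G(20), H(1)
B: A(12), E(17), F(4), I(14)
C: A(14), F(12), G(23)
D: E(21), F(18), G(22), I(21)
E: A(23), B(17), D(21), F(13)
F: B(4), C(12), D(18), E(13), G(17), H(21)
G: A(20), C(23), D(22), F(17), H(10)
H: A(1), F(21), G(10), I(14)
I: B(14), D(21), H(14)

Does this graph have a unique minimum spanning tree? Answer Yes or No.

Kruskal's algorithm — process edges by increasing weight (ties by edge label):
A—H (1): add — endpoints in different components.
B—F (4): add — endpoints in different components.
G—H (10): add — endpoints in different components.
A—B (12): add — endpoints in different components.
C—F (12): add — endpoints in different components.
E—F (13): add — endpoints in different components.
A—C (14): skip — A and C already connected.
B—I (14): add — endpoints in different components.
H—I (14): skip — H and I already connected.
B—E (17): skip — B and E already connected.
F—G (17): skip — F and G already connected.
D—F (18): add — endpoints in different components.
Non-tree edge H—I has weight 14, equal to the heaviest edge on its tree cycle — swapping gives another MST of the same weight. Not unique.

No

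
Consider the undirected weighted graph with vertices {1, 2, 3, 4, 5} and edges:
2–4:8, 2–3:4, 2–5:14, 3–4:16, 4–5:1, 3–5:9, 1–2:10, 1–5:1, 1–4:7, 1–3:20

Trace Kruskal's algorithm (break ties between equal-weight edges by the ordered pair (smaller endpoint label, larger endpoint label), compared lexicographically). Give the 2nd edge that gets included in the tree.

4-5

Kruskal: consider edges lightest-first.
1–5 (1): add. Components now {1,5} {2} {3} {4}
4–5 (1): add. Components now {1,4,5} {2} {3}
2–3 (4): add. Components now {1,4,5} {2,3}
1–4 (7): skip — 1 and 4 already connected.
2–4 (8): add. Components now {1,2,3,4,5}
The 2nd edge added is 4–5.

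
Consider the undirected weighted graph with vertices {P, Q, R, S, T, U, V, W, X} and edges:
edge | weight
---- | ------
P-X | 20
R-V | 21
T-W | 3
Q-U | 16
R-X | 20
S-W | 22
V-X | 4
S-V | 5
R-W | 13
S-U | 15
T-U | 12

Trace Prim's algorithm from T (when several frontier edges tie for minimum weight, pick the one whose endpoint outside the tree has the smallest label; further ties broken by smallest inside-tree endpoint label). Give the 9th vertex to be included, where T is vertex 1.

Grow the tree from T using Prim:
Step 1: cheapest edge leaving the tree is T-W (3); add W.
Step 2: cheapest edge leaving the tree is T-U (12); add U.
Step 3: cheapest edge leaving the tree is R-W (13); add R.
Step 4: cheapest edge leaving the tree is S-U (15); add S.
Step 5: cheapest edge leaving the tree is S-V (5); add V.
Step 6: cheapest edge leaving the tree is V-X (4); add X.
Step 7: cheapest edge leaving the tree is Q-U (16); add Q.
Step 8: cheapest edge leaving the tree is P-X (20); add P.
Vertex order: T, W, U, R, S, V, X, Q, P. The 9th vertex is P.

P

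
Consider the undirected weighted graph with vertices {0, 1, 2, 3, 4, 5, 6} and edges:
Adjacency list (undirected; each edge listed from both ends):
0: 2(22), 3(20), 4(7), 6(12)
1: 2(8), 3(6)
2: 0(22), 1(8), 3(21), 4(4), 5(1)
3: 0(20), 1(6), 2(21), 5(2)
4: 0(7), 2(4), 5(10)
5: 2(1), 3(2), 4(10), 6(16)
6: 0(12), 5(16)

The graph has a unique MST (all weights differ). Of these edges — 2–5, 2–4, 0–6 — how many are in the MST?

Kruskal's algorithm — process edges by increasing weight (ties by edge label):
2–5 (1): add. Components now {0} {1} {2,5} {3} {4} {6}
3–5 (2): add. Components now {0} {1} {2,3,5} {4} {6}
2–4 (4): add. Components now {0} {1} {2,3,4,5} {6}
1–3 (6): add. Components now {0} {1,2,3,4,5} {6}
0–4 (7): add. Components now {0,1,2,3,4,5} {6}
1–2 (8): skip — 1 and 2 already connected.
4–5 (10): skip — 4 and 5 already connected.
0–6 (12): add. Components now {0,1,2,3,4,5,6}
MST edge set: {2–5, 3–5, 2–4, 1–3, 0–4, 0–6}.
Of the listed edges, {2–5, 2–4, 0–6} are in the MST → 3.

3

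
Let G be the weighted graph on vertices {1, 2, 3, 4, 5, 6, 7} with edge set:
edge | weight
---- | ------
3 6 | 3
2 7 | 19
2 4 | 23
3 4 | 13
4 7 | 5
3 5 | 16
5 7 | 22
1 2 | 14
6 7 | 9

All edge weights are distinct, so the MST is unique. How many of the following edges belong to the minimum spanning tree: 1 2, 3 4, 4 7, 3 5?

Sort edges by weight, then run Kruskal:
3 6 (3): add. Components now {1} {2} {3,6} {4} {5} {7}
4 7 (5): add. Components now {1} {2} {3,6} {4,7} {5}
6 7 (9): add. Components now {1} {2} {3,4,6,7} {5}
3 4 (13): skip — 3 and 4 already connected.
1 2 (14): add. Components now {1,2} {3,4,6,7} {5}
3 5 (16): add. Components now {1,2} {3,4,5,6,7}
2 7 (19): add. Components now {1,2,3,4,5,6,7}
MST edge set: {3 6, 4 7, 6 7, 1 2, 3 5, 2 7}.
Of the listed edges, {1 2, 4 7, 3 5} are in the MST → 3.

3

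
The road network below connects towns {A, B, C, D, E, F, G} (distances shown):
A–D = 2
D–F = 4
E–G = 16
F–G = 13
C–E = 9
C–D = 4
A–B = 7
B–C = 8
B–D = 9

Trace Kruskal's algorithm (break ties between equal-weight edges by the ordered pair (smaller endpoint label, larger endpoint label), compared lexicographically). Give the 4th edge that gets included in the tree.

Kruskal's algorithm — process edges by increasing weight (ties by edge label):
A–D (2): add. Components now {A,D} {B} {C} {E} {F} {G}
C–D (4): add. Components now {A,C,D} {B} {E} {F} {G}
D–F (4): add. Components now {A,C,D,F} {B} {E} {G}
A–B (7): add. Components now {A,B,C,D,F} {E} {G}
B–C (8): skip — B and C already connected.
B–D (9): skip — B and D already connected.
C–E (9): add. Components now {A,B,C,D,E,F} {G}
F–G (13): add. Components now {A,B,C,D,E,F,G}
The 4th edge added is A–B.

A-B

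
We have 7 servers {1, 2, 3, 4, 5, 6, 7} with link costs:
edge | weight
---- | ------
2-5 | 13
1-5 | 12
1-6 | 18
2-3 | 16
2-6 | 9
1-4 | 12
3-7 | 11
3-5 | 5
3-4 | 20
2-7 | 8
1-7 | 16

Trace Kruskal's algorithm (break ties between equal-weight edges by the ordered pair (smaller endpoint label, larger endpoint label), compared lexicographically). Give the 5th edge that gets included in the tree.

Kruskal: consider edges lightest-first.
3-5 (5): add — endpoints in different components.
2-7 (8): add — endpoints in different components.
2-6 (9): add — endpoints in different components.
3-7 (11): add — endpoints in different components.
1-4 (12): add — endpoints in different components.
1-5 (12): add — endpoints in different components.
The 5th edge added is 1-4.

1-4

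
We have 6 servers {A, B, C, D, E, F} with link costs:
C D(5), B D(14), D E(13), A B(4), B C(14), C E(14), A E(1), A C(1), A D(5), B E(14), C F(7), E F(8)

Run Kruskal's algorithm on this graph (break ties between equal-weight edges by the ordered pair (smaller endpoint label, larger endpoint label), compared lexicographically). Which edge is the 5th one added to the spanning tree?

C-F

Kruskal's algorithm — process edges by increasing weight (ties by edge label):
A C (1): add — endpoints in different components.
A E (1): add — endpoints in different components.
A B (4): add — endpoints in different components.
A D (5): add — endpoints in different components.
C D (5): skip — C and D already connected.
C F (7): add — endpoints in different components.
The 5th edge added is C F.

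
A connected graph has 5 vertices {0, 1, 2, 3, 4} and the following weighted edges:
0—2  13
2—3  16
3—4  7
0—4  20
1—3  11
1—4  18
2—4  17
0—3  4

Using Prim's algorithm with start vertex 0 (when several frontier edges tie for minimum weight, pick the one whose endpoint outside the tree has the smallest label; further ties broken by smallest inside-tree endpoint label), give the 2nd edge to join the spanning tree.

Grow the tree from 0 using Prim:
Step 1: cheapest edge leaving the tree is 0—3 (4); add 3.
Step 2: cheapest edge leaving the tree is 3—4 (7); add 4.
Step 3: cheapest edge leaving the tree is 1—3 (11); add 1.
Step 4: cheapest edge leaving the tree is 0—2 (13); add 2.
The 2nd edge added is 3—4.

3-4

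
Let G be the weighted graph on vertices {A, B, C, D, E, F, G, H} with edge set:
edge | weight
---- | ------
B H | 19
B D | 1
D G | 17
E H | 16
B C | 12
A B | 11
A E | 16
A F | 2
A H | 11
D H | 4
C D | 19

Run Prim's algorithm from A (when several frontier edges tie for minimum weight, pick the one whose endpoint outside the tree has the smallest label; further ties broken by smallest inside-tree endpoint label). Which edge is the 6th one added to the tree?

Prim's algorithm from A:
Step 1: cheapest edge leaving the tree is A F (2); add F.
Step 2: cheapest edge leaving the tree is A B (11); add B.
Step 3: cheapest edge leaving the tree is B D (1); add D.
Step 4: cheapest edge leaving the tree is D H (4); add H.
Step 5: cheapest edge leaving the tree is B C (12); add C.
Step 6: cheapest edge leaving the tree is A E (16); add E.
Step 7: cheapest edge leaving the tree is D G (17); add G.
The 6th edge added is A E.

A-E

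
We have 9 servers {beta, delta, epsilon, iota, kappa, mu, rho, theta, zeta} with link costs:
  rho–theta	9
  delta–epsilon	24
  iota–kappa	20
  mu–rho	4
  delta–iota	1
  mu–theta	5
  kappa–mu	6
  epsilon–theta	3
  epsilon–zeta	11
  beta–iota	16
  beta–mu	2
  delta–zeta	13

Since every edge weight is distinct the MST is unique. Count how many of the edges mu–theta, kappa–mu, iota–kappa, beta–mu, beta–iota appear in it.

Kruskal: consider edges lightest-first.
delta–iota (1): add — endpoints in different components.
beta–mu (2): add — endpoints in different components.
epsilon–theta (3): add — endpoints in different components.
mu–rho (4): add — endpoints in different components.
mu–theta (5): add — endpoints in different components.
kappa–mu (6): add — endpoints in different components.
rho–theta (9): skip — rho and theta already connected.
epsilon–zeta (11): add — endpoints in different components.
delta–zeta (13): add — endpoints in different components.
MST edge set: {delta–iota, beta–mu, epsilon–theta, mu–rho, mu–theta, kappa–mu, epsilon–zeta, delta–zeta}.
Of the listed edges, {mu–theta, kappa–mu, beta–mu} are in the MST → 3.

3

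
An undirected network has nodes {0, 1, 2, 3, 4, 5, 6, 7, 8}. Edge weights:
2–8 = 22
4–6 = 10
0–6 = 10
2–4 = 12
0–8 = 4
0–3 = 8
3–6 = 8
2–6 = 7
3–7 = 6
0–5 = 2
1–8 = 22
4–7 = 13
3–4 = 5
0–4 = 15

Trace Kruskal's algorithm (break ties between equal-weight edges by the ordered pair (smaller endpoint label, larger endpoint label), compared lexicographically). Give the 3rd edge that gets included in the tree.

3-4

Sort edges by weight, then run Kruskal:
0–5 (2): add — endpoints in different components.
0–8 (4): add — endpoints in different components.
3–4 (5): add — endpoints in different components.
3–7 (6): add — endpoints in different components.
2–6 (7): add — endpoints in different components.
0–3 (8): add — endpoints in different components.
3–6 (8): add — endpoints in different components.
0–6 (10): skip — 0 and 6 already connected.
4–6 (10): skip — 4 and 6 already connected.
2–4 (12): skip — 2 and 4 already connected.
4–7 (13): skip — 4 and 7 already connected.
0–4 (15): skip — 0 and 4 already connected.
1–8 (22): add — endpoints in different components.
The 3rd edge added is 3–4.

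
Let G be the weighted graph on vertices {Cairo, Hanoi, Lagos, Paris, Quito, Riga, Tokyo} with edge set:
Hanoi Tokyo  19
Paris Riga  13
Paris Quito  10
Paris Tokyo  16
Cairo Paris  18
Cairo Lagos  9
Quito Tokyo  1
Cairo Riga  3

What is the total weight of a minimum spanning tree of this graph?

55

Kruskal: consider edges lightest-first.
Quito Tokyo (1): add. Components now {Paris} {Riga} {Lagos} {Cairo} {Hanoi} {Quito,Tokyo}
Cairo Riga (3): add. Components now {Paris} {Cairo,Riga} {Lagos} {Hanoi} {Quito,Tokyo}
Cairo Lagos (9): add. Components now {Paris} {Cairo,Lagos,Riga} {Hanoi} {Quito,Tokyo}
Paris Quito (10): add. Components now {Paris,Quito,Tokyo} {Cairo,Lagos,Riga} {Hanoi}
Paris Riga (13): add. Components now {Cairo,Lagos,Paris,Quito,Riga,Tokyo} {Hanoi}
Paris Tokyo (16): skip — Paris and Tokyo already connected.
Cairo Paris (18): skip — Paris and Cairo already connected.
Hanoi Tokyo (19): add. Components now {Cairo,Hanoi,Lagos,Paris,Quito,Riga,Tokyo}
MST edges: Quito Tokyo, Cairo Riga, Cairo Lagos, Paris Quito, Paris Riga, Hanoi Tokyo; total weight 1+3+9+10+13+19 = 55.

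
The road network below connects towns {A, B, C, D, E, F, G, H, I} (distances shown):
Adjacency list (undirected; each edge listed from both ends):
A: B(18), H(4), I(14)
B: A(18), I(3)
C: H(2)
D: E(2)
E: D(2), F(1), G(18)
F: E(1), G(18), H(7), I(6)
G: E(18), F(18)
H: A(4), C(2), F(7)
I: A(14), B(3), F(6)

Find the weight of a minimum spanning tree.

43

Prim, starting at C.
Step 1: frontier [C H 2] → take C H (2); add H.
Step 2: frontier [A H 4, F H 7] → take A H (4); add A.
Step 3: frontier [A I 14, A B 18, F H 7] → take F H (7); add F.
Step 4: frontier [A I 14, A B 18, E F 1, F I 6, F G 18] → take E F (1); add E.
Step 5: frontier [A I 14, A B 18, D E 2, E G 18, F I 6, F G 18] → take D E (2); add D.
Step 6: frontier [A I 14, A B 18, E G 18, F I 6, F G 18] → take F I (6); add I.
Step 7: frontier [A B 18, E G 18, F G 18, B I 3] → take B I (3); add B.
Step 8: frontier [E G 18, F G 18] → take E G (18); add G.
MST edges: C H, A H, F H, E F, D E, F I, B I, E G; total weight 2+4+7+1+2+6+3+18 = 43.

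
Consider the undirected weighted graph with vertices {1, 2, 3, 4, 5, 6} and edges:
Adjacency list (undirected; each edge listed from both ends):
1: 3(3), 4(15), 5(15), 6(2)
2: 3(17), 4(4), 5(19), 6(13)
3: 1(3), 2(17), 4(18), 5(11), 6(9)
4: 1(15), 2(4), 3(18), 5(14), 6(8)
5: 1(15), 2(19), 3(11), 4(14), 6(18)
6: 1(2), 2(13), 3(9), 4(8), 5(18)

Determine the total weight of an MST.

Prim, starting at 5.
Step 1: frontier [3 5 11, 4 5 14, 1 5 15, 5 6 18, 2 5 19] → take 3 5 (11); add 3.
Step 2: frontier [1 3 3, 3 6 9, 2 3 17, 3 4 18, 4 5 14, 1 5 15, 5 6 18, 2 5 19] → take 1 3 (3); add 1.
Step 3: frontier [1 6 2, 1 4 15, 3 6 9, 2 3 17, 3 4 18, 4 5 14, 5 6 18, 2 5 19] → take 1 6 (2); add 6.
Step 4: frontier [1 4 15, 2 3 17, 3 4 18, 4 5 14, 2 5 19, 4 6 8, 2 6 13] → take 4 6 (8); add 4.
Step 5: frontier [2 3 17, 2 4 4, 2 5 19, 2 6 13] → take 2 4 (4); add 2.
MST edges: 3 5, 1 3, 1 6, 4 6, 2 4; total weight 11+3+2+8+4 = 28.

28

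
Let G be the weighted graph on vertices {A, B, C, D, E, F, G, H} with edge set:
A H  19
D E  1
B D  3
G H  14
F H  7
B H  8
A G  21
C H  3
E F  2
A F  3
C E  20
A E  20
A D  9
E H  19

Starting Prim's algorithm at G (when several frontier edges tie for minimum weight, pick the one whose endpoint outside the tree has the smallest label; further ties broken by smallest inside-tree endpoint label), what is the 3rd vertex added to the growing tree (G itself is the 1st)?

C

Grow the tree from G using Prim:
Step 1: cheapest edge leaving the tree is G H (14); add H.
Step 2: cheapest edge leaving the tree is C H (3); add C.
Step 3: cheapest edge leaving the tree is F H (7); add F.
Step 4: cheapest edge leaving the tree is E F (2); add E.
Step 5: cheapest edge leaving the tree is D E (1); add D.
Step 6: cheapest edge leaving the tree is A F (3); add A.
Step 7: cheapest edge leaving the tree is B D (3); add B.
Vertex order: G, H, C, F, E, D, A, B. The 3rd vertex is C.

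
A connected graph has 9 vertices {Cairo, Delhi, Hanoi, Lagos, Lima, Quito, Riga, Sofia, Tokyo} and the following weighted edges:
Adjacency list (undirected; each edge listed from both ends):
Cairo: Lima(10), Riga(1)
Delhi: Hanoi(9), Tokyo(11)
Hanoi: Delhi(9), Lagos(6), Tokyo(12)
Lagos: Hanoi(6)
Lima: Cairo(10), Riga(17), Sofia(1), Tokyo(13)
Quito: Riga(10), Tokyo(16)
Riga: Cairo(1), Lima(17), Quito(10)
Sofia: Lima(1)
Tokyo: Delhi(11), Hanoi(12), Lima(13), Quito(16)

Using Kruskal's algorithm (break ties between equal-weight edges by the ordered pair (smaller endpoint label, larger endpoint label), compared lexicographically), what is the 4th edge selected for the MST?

Kruskal's algorithm — process edges by increasing weight (ties by edge label):
Cairo—Riga (1): add — endpoints in different components.
Lima—Sofia (1): add — endpoints in different components.
Hanoi—Lagos (6): add — endpoints in different components.
Delhi—Hanoi (9): add — endpoints in different components.
Cairo—Lima (10): add — endpoints in different components.
Quito—Riga (10): add — endpoints in different components.
Delhi—Tokyo (11): add — endpoints in different components.
Hanoi—Tokyo (12): skip — Tokyo and Hanoi already connected.
Lima—Tokyo (13): add — endpoints in different components.
The 4th edge added is Delhi—Hanoi.

Delhi-Hanoi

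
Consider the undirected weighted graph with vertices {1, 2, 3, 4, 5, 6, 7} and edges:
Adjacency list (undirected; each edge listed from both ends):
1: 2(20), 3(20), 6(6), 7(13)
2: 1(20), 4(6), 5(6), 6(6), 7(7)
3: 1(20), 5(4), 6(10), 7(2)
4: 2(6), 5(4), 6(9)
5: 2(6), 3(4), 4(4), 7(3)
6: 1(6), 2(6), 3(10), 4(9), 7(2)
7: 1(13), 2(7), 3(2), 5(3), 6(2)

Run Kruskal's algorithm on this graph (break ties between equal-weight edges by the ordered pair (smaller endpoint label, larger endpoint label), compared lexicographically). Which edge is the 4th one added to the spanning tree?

4-5

Kruskal's algorithm — process edges by increasing weight (ties by edge label):
3-7 (2): add. Components now {1} {2} {3,7} {4} {5} {6}
6-7 (2): add. Components now {1} {2} {3,6,7} {4} {5}
5-7 (3): add. Components now {1} {2} {3,5,6,7} {4}
3-5 (4): skip — 3 and 5 already connected.
4-5 (4): add. Components now {1} {2} {3,4,5,6,7}
1-6 (6): add. Components now {1,3,4,5,6,7} {2}
2-4 (6): add. Components now {1,2,3,4,5,6,7}
The 4th edge added is 4-5.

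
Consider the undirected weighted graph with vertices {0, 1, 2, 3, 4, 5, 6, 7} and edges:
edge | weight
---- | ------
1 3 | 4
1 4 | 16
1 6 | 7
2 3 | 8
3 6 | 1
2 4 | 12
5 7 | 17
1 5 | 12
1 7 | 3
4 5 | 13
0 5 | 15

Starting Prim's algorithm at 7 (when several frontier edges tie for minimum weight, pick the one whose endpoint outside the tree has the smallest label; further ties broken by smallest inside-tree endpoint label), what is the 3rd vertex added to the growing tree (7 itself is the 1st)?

3

Prim, starting at 7.
Step 1: cheapest edge leaving the tree is 1 7 (3); add 1.
Step 2: cheapest edge leaving the tree is 1 3 (4); add 3.
Step 3: cheapest edge leaving the tree is 3 6 (1); add 6.
Step 4: cheapest edge leaving the tree is 2 3 (8); add 2.
Step 5: cheapest edge leaving the tree is 2 4 (12); add 4.
Step 6: cheapest edge leaving the tree is 1 5 (12); add 5.
Step 7: cheapest edge leaving the tree is 0 5 (15); add 0.
Vertex order: 7, 1, 3, 6, 2, 4, 5, 0. The 3rd vertex is 3.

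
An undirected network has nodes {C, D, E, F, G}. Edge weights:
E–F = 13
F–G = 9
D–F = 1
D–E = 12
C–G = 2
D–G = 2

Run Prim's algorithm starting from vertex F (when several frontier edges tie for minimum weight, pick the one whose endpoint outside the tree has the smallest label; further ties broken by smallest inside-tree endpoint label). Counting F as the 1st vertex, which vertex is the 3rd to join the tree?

G

Grow the tree from F using Prim:
Step 1: cheapest edge leaving the tree is D–F (1); add D.
Step 2: cheapest edge leaving the tree is D–G (2); add G.
Step 3: cheapest edge leaving the tree is C–G (2); add C.
Step 4: cheapest edge leaving the tree is D–E (12); add E.
Vertex order: F, D, G, C, E. The 3rd vertex is G.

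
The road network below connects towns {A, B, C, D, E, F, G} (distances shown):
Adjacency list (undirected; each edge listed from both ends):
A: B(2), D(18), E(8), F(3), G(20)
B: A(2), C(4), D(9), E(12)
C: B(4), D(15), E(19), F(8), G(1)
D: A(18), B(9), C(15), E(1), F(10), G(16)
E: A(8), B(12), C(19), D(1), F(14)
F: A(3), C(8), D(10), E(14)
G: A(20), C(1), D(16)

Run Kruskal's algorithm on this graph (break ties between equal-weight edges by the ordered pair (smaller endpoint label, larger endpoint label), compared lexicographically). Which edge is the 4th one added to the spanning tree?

Kruskal: consider edges lightest-first.
C–G (1): add. Components now {A} {B} {C,G} {D} {E} {F}
D–E (1): add. Components now {A} {B} {C,G} {D,E} {F}
A–B (2): add. Components now {A,B} {C,G} {D,E} {F}
A–F (3): add. Components now {A,B,F} {C,G} {D,E}
B–C (4): add. Components now {A,B,C,F,G} {D,E}
A–E (8): add. Components now {A,B,C,D,E,F,G}
The 4th edge added is A–F.

A-F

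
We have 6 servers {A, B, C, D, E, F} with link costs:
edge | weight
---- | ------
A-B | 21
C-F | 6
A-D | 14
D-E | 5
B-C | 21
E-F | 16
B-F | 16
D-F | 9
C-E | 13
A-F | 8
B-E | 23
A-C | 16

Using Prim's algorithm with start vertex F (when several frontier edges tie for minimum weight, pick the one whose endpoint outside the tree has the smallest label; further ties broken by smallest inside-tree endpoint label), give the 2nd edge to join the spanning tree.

A-F

Grow the tree from F using Prim:
Step 1: cheapest edge leaving the tree is C-F (6); add C.
Step 2: cheapest edge leaving the tree is A-F (8); add A.
Step 3: cheapest edge leaving the tree is D-F (9); add D.
Step 4: cheapest edge leaving the tree is D-E (5); add E.
Step 5: cheapest edge leaving the tree is B-F (16); add B.
The 2nd edge added is A-F.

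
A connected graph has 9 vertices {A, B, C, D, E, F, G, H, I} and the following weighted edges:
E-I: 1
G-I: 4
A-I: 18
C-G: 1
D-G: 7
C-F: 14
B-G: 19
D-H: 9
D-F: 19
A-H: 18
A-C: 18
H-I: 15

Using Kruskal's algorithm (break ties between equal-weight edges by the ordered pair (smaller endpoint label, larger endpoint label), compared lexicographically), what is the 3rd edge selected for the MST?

Kruskal: consider edges lightest-first.
C-G (1): add — endpoints in different components.
E-I (1): add — endpoints in different components.
G-I (4): add — endpoints in different components.
D-G (7): add — endpoints in different components.
D-H (9): add — endpoints in different components.
C-F (14): add — endpoints in different components.
H-I (15): skip — H and I already connected.
A-C (18): add — endpoints in different components.
A-H (18): skip — A and H already connected.
A-I (18): skip — A and I already connected.
B-G (19): add — endpoints in different components.
The 3rd edge added is G-I.

G-I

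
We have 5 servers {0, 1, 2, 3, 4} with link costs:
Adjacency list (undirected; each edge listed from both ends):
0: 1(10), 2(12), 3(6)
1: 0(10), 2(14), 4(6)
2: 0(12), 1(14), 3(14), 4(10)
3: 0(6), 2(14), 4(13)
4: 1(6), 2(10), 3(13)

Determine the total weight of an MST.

32

Sort edges by weight, then run Kruskal:
0—3 (6): add. Components now {0,3} {1} {2} {4}
1—4 (6): add. Components now {0,3} {1,4} {2}
0—1 (10): add. Components now {0,1,3,4} {2}
2—4 (10): add. Components now {0,1,2,3,4}
MST edges: 0—3, 1—4, 0—1, 2—4; total weight 6+6+10+10 = 32.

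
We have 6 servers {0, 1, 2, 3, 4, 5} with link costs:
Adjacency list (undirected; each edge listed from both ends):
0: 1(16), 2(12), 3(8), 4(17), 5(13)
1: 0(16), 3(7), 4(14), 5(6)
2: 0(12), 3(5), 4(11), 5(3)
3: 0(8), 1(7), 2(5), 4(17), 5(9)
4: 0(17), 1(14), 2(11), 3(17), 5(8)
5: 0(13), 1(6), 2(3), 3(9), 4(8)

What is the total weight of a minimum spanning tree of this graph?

30

Grow the tree from 1 using Prim:
Step 1: cheapest edge leaving the tree is 1 5 (6); add 5.
Step 2: cheapest edge leaving the tree is 2 5 (3); add 2.
Step 3: cheapest edge leaving the tree is 2 3 (5); add 3.
Step 4: cheapest edge leaving the tree is 0 3 (8); add 0.
Step 5: cheapest edge leaving the tree is 4 5 (8); add 4.
MST edges: 1 5, 2 5, 2 3, 0 3, 4 5; total weight 6+3+5+8+8 = 30.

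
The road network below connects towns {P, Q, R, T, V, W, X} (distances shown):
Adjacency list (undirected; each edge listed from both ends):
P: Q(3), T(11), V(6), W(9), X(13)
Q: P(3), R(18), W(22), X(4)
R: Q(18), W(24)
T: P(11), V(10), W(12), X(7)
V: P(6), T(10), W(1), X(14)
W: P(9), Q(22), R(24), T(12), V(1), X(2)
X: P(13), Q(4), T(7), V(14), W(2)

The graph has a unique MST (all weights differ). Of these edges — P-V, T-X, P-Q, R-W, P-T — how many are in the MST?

2

Sort edges by weight, then run Kruskal:
V-W (1): add. Components now {P} {T} {V,W} {Q} {R} {X}
W-X (2): add. Components now {P} {T} {V,W,X} {Q} {R}
P-Q (3): add. Components now {P,Q} {T} {V,W,X} {R}
Q-X (4): add. Components now {P,Q,V,W,X} {T} {R}
P-V (6): skip — P and V already connected.
T-X (7): add. Components now {P,Q,T,V,W,X} {R}
P-W (9): skip — P and W already connected.
T-V (10): skip — T and V already connected.
P-T (11): skip — P and T already connected.
T-W (12): skip — T and W already connected.
P-X (13): skip — P and X already connected.
V-X (14): skip — X and V already connected.
Q-R (18): add. Components now {P,Q,R,T,V,W,X}
MST edge set: {V-W, W-X, P-Q, Q-X, T-X, Q-R}.
Of the listed edges, {T-X, P-Q} are in the MST → 2.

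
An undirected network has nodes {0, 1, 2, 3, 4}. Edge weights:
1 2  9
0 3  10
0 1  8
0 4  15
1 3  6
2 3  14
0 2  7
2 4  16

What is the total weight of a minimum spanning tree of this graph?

36

Prim, starting at 2.
Step 1: cheapest edge leaving the tree is 0 2 (7); add 0.
Step 2: cheapest edge leaving the tree is 0 1 (8); add 1.
Step 3: cheapest edge leaving the tree is 1 3 (6); add 3.
Step 4: cheapest edge leaving the tree is 0 4 (15); add 4.
MST edges: 0 2, 0 1, 1 3, 0 4; total weight 7+8+6+15 = 36.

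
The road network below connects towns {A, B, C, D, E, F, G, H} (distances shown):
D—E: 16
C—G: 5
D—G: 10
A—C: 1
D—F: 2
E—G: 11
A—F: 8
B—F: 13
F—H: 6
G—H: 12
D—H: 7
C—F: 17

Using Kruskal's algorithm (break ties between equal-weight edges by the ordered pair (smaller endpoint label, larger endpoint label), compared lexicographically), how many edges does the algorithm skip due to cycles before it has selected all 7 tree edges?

Sort edges by weight, then run Kruskal:
A—C (1): add — endpoints in different components.
D—F (2): add — endpoints in different components.
C—G (5): add — endpoints in different components.
F—H (6): add — endpoints in different components.
D—H (7): skip — D and H already connected.
A—F (8): add — endpoints in different components.
D—G (10): skip — D and G already connected.
E—G (11): add — endpoints in different components.
G—H (12): skip — G and H already connected.
B—F (13): add — endpoints in different components.
Edges rejected before the tree was complete: 3.

3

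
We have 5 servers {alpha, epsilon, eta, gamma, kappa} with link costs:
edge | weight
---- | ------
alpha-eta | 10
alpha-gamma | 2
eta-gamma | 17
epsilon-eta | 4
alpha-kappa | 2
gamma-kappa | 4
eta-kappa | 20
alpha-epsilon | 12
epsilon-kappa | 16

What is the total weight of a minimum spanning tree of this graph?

Kruskal's algorithm — process edges by increasing weight (ties by edge label):
alpha-gamma (2): add. Components now {alpha,gamma} {epsilon} {kappa} {eta}
alpha-kappa (2): add. Components now {alpha,gamma,kappa} {epsilon} {eta}
epsilon-eta (4): add. Components now {alpha,gamma,kappa} {epsilon,eta}
gamma-kappa (4): skip — kappa and gamma already connected.
alpha-eta (10): add. Components now {alpha,epsilon,eta,gamma,kappa}
MST edges: alpha-gamma, alpha-kappa, epsilon-eta, alpha-eta; total weight 2+2+4+10 = 18.

18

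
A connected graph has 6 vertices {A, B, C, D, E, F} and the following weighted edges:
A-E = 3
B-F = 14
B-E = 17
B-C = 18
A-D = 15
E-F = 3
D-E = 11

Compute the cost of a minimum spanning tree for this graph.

49

Grow the tree from C using Prim:
Step 1: frontier [B-C 18] → take B-C (18); add B.
Step 2: frontier [B-F 14, B-E 17] → take B-F (14); add F.
Step 3: frontier [B-E 17, E-F 3] → take E-F (3); add E.
Step 4: frontier [A-E 3, D-E 11] → take A-E (3); add A.
Step 5: frontier [A-D 15, D-E 11] → take D-E (11); add D.
MST edges: B-C, B-F, E-F, A-E, D-E; total weight 18+14+3+3+11 = 49.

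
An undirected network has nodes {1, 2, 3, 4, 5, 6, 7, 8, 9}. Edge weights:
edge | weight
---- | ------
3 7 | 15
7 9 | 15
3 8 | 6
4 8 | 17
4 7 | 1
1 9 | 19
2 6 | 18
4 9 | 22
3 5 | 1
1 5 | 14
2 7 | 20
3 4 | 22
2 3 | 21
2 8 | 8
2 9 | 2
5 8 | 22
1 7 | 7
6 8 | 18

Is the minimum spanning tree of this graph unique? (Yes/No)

Sort edges by weight, then run Kruskal:
3 5 (1): add — endpoints in different components.
4 7 (1): add — endpoints in different components.
2 9 (2): add — endpoints in different components.
3 8 (6): add — endpoints in different components.
1 7 (7): add — endpoints in different components.
2 8 (8): add — endpoints in different components.
1 5 (14): add — endpoints in different components.
3 7 (15): skip — 3 and 7 already connected.
7 9 (15): skip — 7 and 9 already connected.
4 8 (17): skip — 4 and 8 already connected.
2 6 (18): add — endpoints in different components.
Non-tree edge 6 8 has weight 18, equal to the heaviest edge on its tree cycle — swapping gives another MST of the same weight. Not unique.

No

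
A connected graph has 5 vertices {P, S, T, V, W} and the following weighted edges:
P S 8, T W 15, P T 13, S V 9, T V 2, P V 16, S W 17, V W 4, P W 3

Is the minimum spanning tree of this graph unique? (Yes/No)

Yes

Sort edges by weight, then run Kruskal:
T V (2): add. Components now {T,V} {S} {P} {W}
P W (3): add. Components now {T,V} {S} {P,W}
V W (4): add. Components now {P,T,V,W} {S}
P S (8): add. Components now {P,S,T,V,W}
Every non-tree edge has weight strictly greater than the heaviest edge on the tree path between its endpoints, so the MST is unique.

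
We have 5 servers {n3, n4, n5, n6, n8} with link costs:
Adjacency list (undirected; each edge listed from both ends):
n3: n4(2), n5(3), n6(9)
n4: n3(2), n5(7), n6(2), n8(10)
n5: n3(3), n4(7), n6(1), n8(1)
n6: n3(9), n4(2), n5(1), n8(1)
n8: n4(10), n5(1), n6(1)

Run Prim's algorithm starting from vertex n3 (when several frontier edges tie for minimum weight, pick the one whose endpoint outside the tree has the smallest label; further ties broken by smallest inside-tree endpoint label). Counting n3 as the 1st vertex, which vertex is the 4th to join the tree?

Prim, starting at n3.
Step 1: frontier [n3–n4 2, n3–n5 3, n3–n6 9] → take n3–n4 (2); add n4.
Step 2: frontier [n3–n5 3, n3–n6 9, n4–n6 2, n4–n5 7, n4–n8 10] → take n4–n6 (2); add n6.
Step 3: frontier [n3–n5 3, n4–n5 7, n4–n8 10, n5–n6 1, n6–n8 1] → take n5–n6 (1); add n5.
Step 4: frontier [n4–n8 10, n5–n8 1, n6–n8 1] → take n5–n8 (1); add n8.
Vertex order: n3, n4, n6, n5, n8. The 4th vertex is n5.

n5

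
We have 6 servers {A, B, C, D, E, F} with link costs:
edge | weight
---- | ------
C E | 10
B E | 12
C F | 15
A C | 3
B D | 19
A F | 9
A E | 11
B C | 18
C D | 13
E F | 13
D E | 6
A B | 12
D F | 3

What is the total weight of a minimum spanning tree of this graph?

33

Kruskal's algorithm — process edges by increasing weight (ties by edge label):
A C (3): add. Components now {A,C} {B} {D} {E} {F}
D F (3): add. Components now {A,C} {B} {D,F} {E}
D E (6): add. Components now {A,C} {B} {D,E,F}
A F (9): add. Components now {A,C,D,E,F} {B}
C E (10): skip — C and E already connected.
A E (11): skip — A and E already connected.
A B (12): add. Components now {A,B,C,D,E,F}
MST edges: A C, D F, D E, A F, A B; total weight 3+3+6+9+12 = 33.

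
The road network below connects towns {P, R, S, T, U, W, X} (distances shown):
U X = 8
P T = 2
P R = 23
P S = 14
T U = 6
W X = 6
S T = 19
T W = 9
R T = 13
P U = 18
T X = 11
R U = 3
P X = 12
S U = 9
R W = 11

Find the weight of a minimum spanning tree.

34

Kruskal: consider edges lightest-first.
P T (2): add. Components now {P,T} {S} {U} {W} {R} {X}
R U (3): add. Components now {P,T} {S} {R,U} {W} {X}
T U (6): add. Components now {P,R,T,U} {S} {W} {X}
W X (6): add. Components now {P,R,T,U} {S} {W,X}
U X (8): add. Components now {P,R,T,U,W,X} {S}
S U (9): add. Components now {P,R,S,T,U,W,X}
MST edges: P T, R U, T U, W X, U X, S U; total weight 2+3+6+6+8+9 = 34.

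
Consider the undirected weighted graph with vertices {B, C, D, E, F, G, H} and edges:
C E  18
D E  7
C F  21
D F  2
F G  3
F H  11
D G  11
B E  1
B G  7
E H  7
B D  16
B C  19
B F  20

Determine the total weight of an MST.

38

Kruskal: consider edges lightest-first.
B E (1): add — endpoints in different components.
D F (2): add — endpoints in different components.
F G (3): add — endpoints in different components.
B G (7): add — endpoints in different components.
D E (7): skip — D and E already connected.
E H (7): add — endpoints in different components.
D G (11): skip — D and G already connected.
F H (11): skip — F and H already connected.
B D (16): skip — B and D already connected.
C E (18): add — endpoints in different components.
MST edges: B E, D F, F G, B G, E H, C E; total weight 1+2+3+7+7+18 = 38.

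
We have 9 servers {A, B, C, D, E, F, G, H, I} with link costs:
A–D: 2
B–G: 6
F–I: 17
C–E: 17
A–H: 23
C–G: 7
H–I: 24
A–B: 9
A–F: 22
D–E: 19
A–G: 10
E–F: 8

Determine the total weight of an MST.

Grow the tree from H using Prim:
Step 1: cheapest edge leaving the tree is A–H (23); add A.
Step 2: cheapest edge leaving the tree is A–D (2); add D.
Step 3: cheapest edge leaving the tree is A–B (9); add B.
Step 4: cheapest edge leaving the tree is B–G (6); add G.
Step 5: cheapest edge leaving the tree is C–G (7); add C.
Step 6: cheapest edge leaving the tree is C–E (17); add E.
Step 7: cheapest edge leaving the tree is E–F (8); add F.
Step 8: cheapest edge leaving the tree is F–I (17); add I.
MST edges: A–H, A–D, A–B, B–G, C–G, C–E, E–F, F–I; total weight 23+2+9+6+7+17+8+17 = 89.

89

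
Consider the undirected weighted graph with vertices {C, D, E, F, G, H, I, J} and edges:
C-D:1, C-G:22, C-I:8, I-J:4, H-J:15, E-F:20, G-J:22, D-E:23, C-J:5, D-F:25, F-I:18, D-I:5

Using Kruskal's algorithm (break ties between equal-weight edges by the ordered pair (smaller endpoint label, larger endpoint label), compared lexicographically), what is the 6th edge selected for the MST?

Sort edges by weight, then run Kruskal:
C-D (1): add — endpoints in different components.
I-J (4): add — endpoints in different components.
C-J (5): add — endpoints in different components.
D-I (5): skip — D and I already connected.
C-I (8): skip — C and I already connected.
H-J (15): add — endpoints in different components.
F-I (18): add — endpoints in different components.
E-F (20): add — endpoints in different components.
C-G (22): add — endpoints in different components.
The 6th edge added is E-F.

E-F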